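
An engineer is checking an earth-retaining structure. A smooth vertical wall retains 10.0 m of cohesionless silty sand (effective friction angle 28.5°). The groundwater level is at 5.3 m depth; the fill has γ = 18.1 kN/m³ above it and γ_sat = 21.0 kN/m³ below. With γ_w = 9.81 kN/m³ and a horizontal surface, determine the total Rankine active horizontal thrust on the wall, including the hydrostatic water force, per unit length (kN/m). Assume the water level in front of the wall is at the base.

402 kN/m

K_a = tan²(45° − φ/2) = 0.3540.
γ' = 21.0 − 9.81 = 11.19 kN/m³. Depth below WT = 4.7 m.
σ'_h at WT = K_a γ d_w = 33.95 kPa; at base = 33.95 + K_a γ' × 4.7 = 52.57 kPa.
P₁ (0–5.3 m) = ½×33.95×5.3 = 89.98. P₂ (5.3–10.0 m) = ½(33.95+52.57)×4.7 = 203.3.
P_w = ½ γ_w h₂² = 0.5×9.81×4.7² = 108.4. Total = 89.98+203.3+108.4 = 401.7 kN/m.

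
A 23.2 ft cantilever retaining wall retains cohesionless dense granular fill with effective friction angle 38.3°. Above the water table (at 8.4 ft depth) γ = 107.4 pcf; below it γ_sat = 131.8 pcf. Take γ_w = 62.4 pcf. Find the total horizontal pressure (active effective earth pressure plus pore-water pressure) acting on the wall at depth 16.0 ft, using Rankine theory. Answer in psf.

810 psf

K_a = (1 − sin φ)/(1 + sin φ) = 0.2347.
γ' = 131.8 − 62.4 = 69.40 pcf.
Effective vertical stress at 16.0 ft: σ'_v = 107.4×8.4 + 69.40×7.60 = 1430 psf.
σ'_h = K_a σ'_v = 0.2347 × 1430 = 335.6 psf; u = γ_w × 7.60 = 474.2 psf.
Total σ_h = 335.6 + 474.2 = 809.8 psf.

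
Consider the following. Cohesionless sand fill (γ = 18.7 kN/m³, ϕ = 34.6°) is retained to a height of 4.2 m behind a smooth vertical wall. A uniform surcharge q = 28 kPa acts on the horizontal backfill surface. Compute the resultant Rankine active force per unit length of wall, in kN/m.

K_a = tan²(45° − φ/2) = 0.2756.
Soil triangle: ½ K_a γ H² = 0.5×0.2756×18.7×4.2² = 45.46 kN/m.
Surcharge rectangle: K_a q H = 0.2756×28×4.2 = 32.41 kN/m.
Total = 45.46 + 32.41 = 77.88 kN/m.

77.9 kN/m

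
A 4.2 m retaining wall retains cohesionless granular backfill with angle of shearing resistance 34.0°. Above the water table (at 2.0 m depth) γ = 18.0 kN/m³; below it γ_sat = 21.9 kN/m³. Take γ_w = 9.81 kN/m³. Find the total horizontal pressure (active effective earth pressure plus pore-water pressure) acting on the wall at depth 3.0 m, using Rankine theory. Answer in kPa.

K_a = (1 − sin φ)/(1 + sin φ) = 0.2827.
γ' = 21.9 − 9.81 = 12.09 kN/m³.
Effective vertical stress at 3.0 m: σ'_v = 18.0×2.0 + 12.09×1.00 = 48.09 kPa.
σ'_h = K_a σ'_v = 0.2827 × 48.09 = 13.60 kPa; u = γ_w × 1.00 = 9.810 kPa.
Total σ_h = 13.60 + 9.810 = 23.41 kPa.

23.4 kPa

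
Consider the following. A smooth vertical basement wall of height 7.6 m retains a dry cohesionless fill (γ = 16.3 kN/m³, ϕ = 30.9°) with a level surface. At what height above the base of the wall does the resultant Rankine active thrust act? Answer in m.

K_a = 0.3214.
The pressure distribution is triangular, so the resultant acts at H/3 above the base = 7.6/3 = 2.533 m.

2.53 m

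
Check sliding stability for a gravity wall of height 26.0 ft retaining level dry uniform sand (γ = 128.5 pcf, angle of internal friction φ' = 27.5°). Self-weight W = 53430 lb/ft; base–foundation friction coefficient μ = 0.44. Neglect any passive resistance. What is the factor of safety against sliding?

1.47

K_a = tan²(45° − 27.5°/2) = 0.3682.
P_a = ½K_aγH² = 0.5×0.3682×128.5×26.0² = 15990 lb/ft, acting at H/3 = 8.667 ft above the base.
FS_sliding = μW / P_a = 0.44×53430 / 15990 = 1.470.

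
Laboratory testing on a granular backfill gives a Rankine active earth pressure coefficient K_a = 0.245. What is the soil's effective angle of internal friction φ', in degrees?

37.3°

K_a = tan²(45° − φ/2) ⇒ 45° − φ/2 = arctan(√0.245) = 26.33°.
φ = 2(45° − 26.33°) = 37.33°.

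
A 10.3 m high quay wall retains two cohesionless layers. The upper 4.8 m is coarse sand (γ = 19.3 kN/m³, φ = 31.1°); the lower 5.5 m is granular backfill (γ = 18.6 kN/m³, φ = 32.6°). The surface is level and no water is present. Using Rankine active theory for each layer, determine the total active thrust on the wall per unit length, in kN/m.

308 kN/m

K_a1 = tan²(45°−31.1°/2) = 0.3188; K_a2 = tan²(45°−32.6°/2) = 0.2997.
Layer 1: σ at base = K_a1 γ₁ h₁ = 29.53 kPa; P₁ = ½×29.53×4.8 = 70.88.
Layer 2: σ_v at top = γ₁h₁ = 92.64; σ_h top = K_a2×92.64 = 27.77; σ_h base = K_a2×(92.64+18.6×5.5) = 58.43.
P₂ = ½(27.77+58.43)×5.5 = 237.0. Total P_a = 70.88+237.0 = 307.9 kN/m.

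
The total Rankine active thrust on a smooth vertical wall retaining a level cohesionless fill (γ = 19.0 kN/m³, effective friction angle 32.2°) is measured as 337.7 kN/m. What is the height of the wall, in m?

10.8 m

K_a = 0.3047. P_a = ½ K_a γ H² ⇒ H = √(2P_a/(K_a γ)).
H = √(2×337.7/(0.3047×19.0)) = 10.80 m.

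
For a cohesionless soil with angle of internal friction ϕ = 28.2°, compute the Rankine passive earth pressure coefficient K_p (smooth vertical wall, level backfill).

K_p = (1 + sin φ)/(1 − sin φ) = tan²(45° + 28.2°/2) = 2.792.

2.79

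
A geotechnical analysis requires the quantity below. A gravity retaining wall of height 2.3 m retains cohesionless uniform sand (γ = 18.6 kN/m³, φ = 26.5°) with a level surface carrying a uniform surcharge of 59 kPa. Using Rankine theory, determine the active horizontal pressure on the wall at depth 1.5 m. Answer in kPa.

33.3 kPa

K_a = (1 − sin φ)/(1 + sin φ) = 0.3829.
σ_v = γz + q = 18.6 × 1.5 + 59 = 86.90 kPa.
σ_h = K_a σ_v = 0.3829 × 86.90 = 33.28 kPa.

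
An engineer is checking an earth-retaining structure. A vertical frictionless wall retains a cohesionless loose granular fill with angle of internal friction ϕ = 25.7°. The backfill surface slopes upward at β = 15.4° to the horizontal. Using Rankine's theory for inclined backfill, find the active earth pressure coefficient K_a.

K_a = cos β · (cos β − √(cos²β − cos²φ)) / (cos β + √(cos²β − cos²φ)).
cos β = 0.9641, cos φ = 0.9011, √(cos²β − cos²φ) = 0.3428.
K_a = 0.9641 × (0.9641 − 0.3428)/(0.9641 + 0.3428) = 0.4583.

0.458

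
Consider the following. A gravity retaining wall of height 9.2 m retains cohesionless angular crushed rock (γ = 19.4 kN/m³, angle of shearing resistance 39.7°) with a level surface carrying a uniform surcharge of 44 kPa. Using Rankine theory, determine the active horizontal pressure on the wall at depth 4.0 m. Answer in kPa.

26.8 kPa

K_a = (1 − sin φ)/(1 + sin φ) = 0.2204.
σ_v = γz + q = 19.4 × 4.0 + 44 = 121.6 kPa.
σ_h = K_a σ_v = 0.2204 × 121.6 = 26.80 kPa.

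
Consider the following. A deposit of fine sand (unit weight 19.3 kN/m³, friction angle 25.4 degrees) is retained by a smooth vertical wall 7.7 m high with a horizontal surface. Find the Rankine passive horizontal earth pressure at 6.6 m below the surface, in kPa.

319 kPa

K_p = (1 + sin φ)/(1 − sin φ) = 2.502.
σ_h = K_p γ z = 2.502 × 19.3 × 6.6 = 318.7 kPa.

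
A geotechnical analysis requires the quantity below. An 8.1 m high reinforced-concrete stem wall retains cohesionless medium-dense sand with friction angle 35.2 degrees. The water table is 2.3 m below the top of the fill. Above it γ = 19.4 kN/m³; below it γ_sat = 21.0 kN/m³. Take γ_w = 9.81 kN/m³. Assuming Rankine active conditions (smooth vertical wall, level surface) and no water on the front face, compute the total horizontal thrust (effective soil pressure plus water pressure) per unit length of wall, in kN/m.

K_a = tan²(45° − φ/2) = 0.2687.
γ' = 21.0 − 9.81 = 11.19 kN/m³. Depth below WT = 5.8 m.
σ'_h at WT = K_a γ d_w = 11.99 kPa; at base = 11.99 + K_a γ' × 5.8 = 29.43 kPa.
P₁ (0–2.3 m) = ½×11.99×2.3 = 13.79. P₂ (2.3–8.1 m) = ½(11.99+29.43)×5.8 = 120.1.
P_w = ½ γ_w h₂² = 0.5×9.81×5.8² = 165.0. Total = 13.79+120.1+165.0 = 298.9 kN/m.

299 kN/m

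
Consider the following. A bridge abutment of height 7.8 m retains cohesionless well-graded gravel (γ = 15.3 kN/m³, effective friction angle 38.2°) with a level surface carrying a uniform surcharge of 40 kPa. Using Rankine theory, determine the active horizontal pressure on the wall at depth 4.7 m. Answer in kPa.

26.4 kPa

K_a = (1 − sin φ)/(1 + sin φ) = 0.2358.
σ_v = γz + q = 15.3 × 4.7 + 40 = 111.9 kPa.
σ_h = K_a σ_v = 0.2358 × 111.9 = 26.39 kPa.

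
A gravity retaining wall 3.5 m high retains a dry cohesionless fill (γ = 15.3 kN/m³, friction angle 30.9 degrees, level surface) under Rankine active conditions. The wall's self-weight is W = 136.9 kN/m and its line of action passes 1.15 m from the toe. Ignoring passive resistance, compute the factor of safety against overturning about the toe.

4.48

K_a = tan²(45° − 30.9°/2) = 0.3214.
P_a = ½K_aγH² = 0.5×0.3214×15.3×3.5² = 30.12 kN/m, acting at H/3 = 1.167 m above the base.
Overturning moment M_o = P_a × H/3 = 30.12 × 1.167 = 35.14.
Resisting moment M_r = W × 1.15 = 136.9 × 1.15 = 157.4.
FS_overturning = M_r/M_o = 157.4/35.14 = 4.480.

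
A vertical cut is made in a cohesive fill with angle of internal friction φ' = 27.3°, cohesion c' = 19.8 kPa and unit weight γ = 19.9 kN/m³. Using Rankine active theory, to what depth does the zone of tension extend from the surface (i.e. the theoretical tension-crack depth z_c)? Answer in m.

3.27 m

K_a = tan²(45° − 27.3°/2) = 0.3711; √K_a = 0.6092.
The active pressure is zero where K_a γ z = 2c√K_a, so z_c = 2c/(γ√K_a) = 2×19.8/(19.9×0.6092) = 3.266 m.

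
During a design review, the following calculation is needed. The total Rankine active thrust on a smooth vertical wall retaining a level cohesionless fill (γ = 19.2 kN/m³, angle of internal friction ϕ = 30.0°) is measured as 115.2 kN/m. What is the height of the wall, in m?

6.00 m

K_a = 0.3333. P_a = ½ K_a γ H² ⇒ H = √(2P_a/(K_a γ)).
H = √(2×115.2/(0.3333×19.2)) = 6.000 m.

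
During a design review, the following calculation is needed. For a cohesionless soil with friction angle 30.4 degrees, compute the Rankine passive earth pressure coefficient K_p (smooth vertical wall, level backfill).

3.05

K_p = (1 + sin φ)/(1 − sin φ) = tan²(45° + 30.4°/2) = 3.049.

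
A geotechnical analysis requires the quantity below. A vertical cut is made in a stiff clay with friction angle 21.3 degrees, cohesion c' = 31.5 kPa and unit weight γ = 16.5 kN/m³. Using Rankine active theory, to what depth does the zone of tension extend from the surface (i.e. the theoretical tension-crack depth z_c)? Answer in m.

5.59 m

K_a = tan²(45° − 21.3°/2) = 0.4671; √K_a = 0.6834.
The active pressure is zero where K_a γ z = 2c√K_a, so z_c = 2c/(γ√K_a) = 2×31.5/(16.5×0.6834) = 5.587 m.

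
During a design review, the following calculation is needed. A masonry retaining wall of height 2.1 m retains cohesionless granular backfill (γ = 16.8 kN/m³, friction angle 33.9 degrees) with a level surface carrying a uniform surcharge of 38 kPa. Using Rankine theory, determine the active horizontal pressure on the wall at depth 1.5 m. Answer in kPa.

17.9 kPa

K_a = (1 − sin φ)/(1 + sin φ) = 0.2839.
σ_v = γz + q = 16.8 × 1.5 + 38 = 63.20 kPa.
σ_h = K_a σ_v = 0.2839 × 63.20 = 17.94 kPa.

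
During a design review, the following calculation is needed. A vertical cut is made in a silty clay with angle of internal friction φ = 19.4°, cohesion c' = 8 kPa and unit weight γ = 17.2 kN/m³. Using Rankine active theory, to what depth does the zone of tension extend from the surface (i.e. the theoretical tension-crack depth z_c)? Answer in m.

K_a = tan²(45° − 19.4°/2) = 0.5013; √K_a = 0.7080.
The active pressure is zero where K_a γ z = 2c√K_a, so z_c = 2c/(γ√K_a) = 2×8/(17.2×0.7080) = 1.314 m.

1.31 m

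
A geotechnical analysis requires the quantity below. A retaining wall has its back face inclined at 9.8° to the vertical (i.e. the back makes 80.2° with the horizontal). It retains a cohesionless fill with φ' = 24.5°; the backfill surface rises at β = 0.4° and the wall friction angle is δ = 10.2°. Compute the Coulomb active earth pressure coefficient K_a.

0.455

K_a = sin²(α+φ) / [sin²α · sin(α−δ) · (1 + √{sin(φ+δ)sin(φ−β) / (sin(α−δ)sin(α+β))})²].
With α = 80.2°, φ = 24.5°, δ = 10.2°, β = 0.4°: K_a = 0.4553.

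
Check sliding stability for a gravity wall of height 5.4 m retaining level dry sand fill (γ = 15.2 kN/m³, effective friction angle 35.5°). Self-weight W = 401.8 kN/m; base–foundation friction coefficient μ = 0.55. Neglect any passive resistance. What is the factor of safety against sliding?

K_a = tan²(45° − 35.5°/2) = 0.2653.
P_a = ½K_aγH² = 0.5×0.2653×15.2×5.4² = 58.79 kN/m, acting at H/3 = 1.800 m above the base.
FS_sliding = μW / P_a = 0.55×401.8 / 58.79 = 3.759.

3.76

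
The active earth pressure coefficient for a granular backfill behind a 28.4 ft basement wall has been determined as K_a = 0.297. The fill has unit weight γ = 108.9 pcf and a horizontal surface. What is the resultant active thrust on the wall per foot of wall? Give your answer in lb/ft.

13000 lb/ft

P = ½ K_a γ H² = 0.5 × 0.297 × 108.9 × 28.4² = 13040 lb/ft.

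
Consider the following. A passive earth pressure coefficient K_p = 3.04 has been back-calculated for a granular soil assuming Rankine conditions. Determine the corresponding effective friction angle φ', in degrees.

K_p = (1+sin φ)/(1−sin φ) ⇒ sin φ = (K_p − 1)/(K_p + 1) = 0.5050.
φ = arcsin(0.5050) = 30.33°.

30.3°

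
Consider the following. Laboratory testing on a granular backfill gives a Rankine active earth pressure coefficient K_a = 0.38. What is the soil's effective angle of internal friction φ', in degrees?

26.7°

K_a = tan²(45° − φ/2) ⇒ 45° − φ/2 = arctan(√0.38) = 31.65°.
φ = 2(45° − 31.65°) = 26.70°.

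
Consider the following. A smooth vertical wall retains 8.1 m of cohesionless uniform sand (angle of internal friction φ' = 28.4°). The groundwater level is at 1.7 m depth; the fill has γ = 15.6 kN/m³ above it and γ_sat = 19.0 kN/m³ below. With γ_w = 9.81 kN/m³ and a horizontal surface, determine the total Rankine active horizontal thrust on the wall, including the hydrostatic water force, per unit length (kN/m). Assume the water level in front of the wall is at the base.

K_a = tan²(45° − φ/2) = 0.3554.
γ' = 19.0 − 9.81 = 9.190 kN/m³. Depth below WT = 6.4 m.
σ'_h at WT = K_a γ d_w = 9.424 kPa; at base = 9.424 + K_a γ' × 6.4 = 30.32 kPa.
P₁ (0–1.7 m) = ½×9.424×1.7 = 8.010. P₂ (1.7–8.1 m) = ½(9.424+30.32)×6.4 = 127.2.
P_w = ½ γ_w h₂² = 0.5×9.81×6.4² = 200.9. Total = 8.010+127.2+200.9 = 336.1 kN/m.

336 kN/m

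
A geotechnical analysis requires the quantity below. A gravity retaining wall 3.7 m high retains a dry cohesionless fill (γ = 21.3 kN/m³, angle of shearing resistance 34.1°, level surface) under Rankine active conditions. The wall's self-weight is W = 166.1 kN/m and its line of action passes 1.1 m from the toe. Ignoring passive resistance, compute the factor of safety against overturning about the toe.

K_a = tan²(45° − 34.1°/2) = 0.2815.
P_a = ½K_aγH² = 0.5×0.2815×21.3×3.7² = 41.05 kN/m, acting at H/3 = 1.233 m above the base.
Overturning moment M_o = P_a × H/3 = 41.05 × 1.233 = 50.62.
Resisting moment M_r = W × 1.1 = 166.1 × 1.1 = 182.7.
FS_overturning = M_r/M_o = 182.7/50.62 = 3.609.

3.61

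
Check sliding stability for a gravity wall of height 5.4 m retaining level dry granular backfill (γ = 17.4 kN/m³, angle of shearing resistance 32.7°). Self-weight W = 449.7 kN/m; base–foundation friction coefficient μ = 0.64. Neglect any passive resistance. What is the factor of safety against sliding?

K_a = tan²(45° − 32.7°/2) = 0.2985.
P_a = ½K_aγH² = 0.5×0.2985×17.4×5.4² = 75.73 kN/m, acting at H/3 = 1.800 m above the base.
FS_sliding = μW / P_a = 0.64×449.7 / 75.73 = 3.801.

3.80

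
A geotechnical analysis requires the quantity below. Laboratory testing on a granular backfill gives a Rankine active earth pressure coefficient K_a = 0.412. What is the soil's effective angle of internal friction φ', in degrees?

K_a = tan²(45° − φ/2) ⇒ 45° − φ/2 = arctan(√0.412) = 32.70°.
φ = 2(45° − 32.70°) = 24.61°.

24.6°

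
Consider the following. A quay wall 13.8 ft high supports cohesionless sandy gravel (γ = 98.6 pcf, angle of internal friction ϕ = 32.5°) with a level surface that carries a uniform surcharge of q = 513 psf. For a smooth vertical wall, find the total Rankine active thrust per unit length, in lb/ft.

K_a = tan²(45° − φ/2) = 0.3010.
Soil triangle: ½ K_a γ H² = 0.5×0.3010×98.6×13.8² = 2826 lb/ft.
Surcharge rectangle: K_a q H = 0.3010×513×13.8 = 2131 lb/ft.
Total = 2826 + 2131 = 4957 lb/ft.

4960 lb/ft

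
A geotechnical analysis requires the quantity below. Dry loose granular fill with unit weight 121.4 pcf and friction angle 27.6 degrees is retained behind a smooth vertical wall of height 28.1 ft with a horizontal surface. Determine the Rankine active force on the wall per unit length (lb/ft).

17600 lb/ft

K_a = tan²(45° − φ/2) = 0.3668.
P_a = ½ K_a γ H² = 0.5 × 0.3668 × 121.4 × 28.1² = 17580 lb/ft.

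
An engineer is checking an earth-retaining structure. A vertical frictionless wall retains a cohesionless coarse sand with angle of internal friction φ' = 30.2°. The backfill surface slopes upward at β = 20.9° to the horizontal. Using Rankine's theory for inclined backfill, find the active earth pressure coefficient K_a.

0.420

K_a = cos β · (cos β − √(cos²β − cos²φ)) / (cos β + √(cos²β − cos²φ)).
cos β = 0.9342, cos φ = 0.8643, √(cos²β − cos²φ) = 0.3546.
K_a = 0.9342 × (0.9342 − 0.3546)/(0.9342 + 0.3546) = 0.4201.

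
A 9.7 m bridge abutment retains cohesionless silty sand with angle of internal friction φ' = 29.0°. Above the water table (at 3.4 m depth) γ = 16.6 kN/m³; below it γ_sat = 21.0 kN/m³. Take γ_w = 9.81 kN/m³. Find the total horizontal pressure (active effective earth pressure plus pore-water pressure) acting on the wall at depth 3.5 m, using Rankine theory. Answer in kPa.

K_a = (1 − sin φ)/(1 + sin φ) = 0.3470.
γ' = 21.0 − 9.81 = 11.19 kN/m³.
Effective vertical stress at 3.5 m: σ'_v = 16.6×3.4 + 11.19×0.100 = 57.56 kPa.
σ'_h = K_a σ'_v = 0.3470 × 57.56 = 19.97 kPa; u = γ_w × 0.100 = 0.9810 kPa.
Total σ_h = 19.97 + 0.9810 = 20.95 kPa.

21.0 kPa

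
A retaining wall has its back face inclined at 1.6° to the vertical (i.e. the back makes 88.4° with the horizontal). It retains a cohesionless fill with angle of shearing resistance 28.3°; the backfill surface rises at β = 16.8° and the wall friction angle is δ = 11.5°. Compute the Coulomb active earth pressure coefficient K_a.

0.438

K_a = sin²(α+φ) / [sin²α · sin(α−δ) · (1 + √{sin(φ+δ)sin(φ−β) / (sin(α−δ)sin(α+β))})²].
With α = 88.4°, φ = 28.3°, δ = 11.5°, β = 16.8°: K_a = 0.4379.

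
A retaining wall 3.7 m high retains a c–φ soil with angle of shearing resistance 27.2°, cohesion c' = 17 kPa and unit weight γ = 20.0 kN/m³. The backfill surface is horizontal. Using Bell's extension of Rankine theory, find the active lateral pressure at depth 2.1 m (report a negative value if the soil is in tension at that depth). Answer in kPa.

K_a = (1 − sin φ)/(1 + sin φ) = 0.3726.
σ_a = K_a γ z − 2c√K_a = 0.3726×20.0×2.1 − 2×17×0.6104 = -5.105 kPa.

-5.10 kPa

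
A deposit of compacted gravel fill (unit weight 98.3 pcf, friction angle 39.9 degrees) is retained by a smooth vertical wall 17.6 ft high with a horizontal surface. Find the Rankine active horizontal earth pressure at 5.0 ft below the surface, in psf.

107 psf

K_a = (1 − sin φ)/(1 + sin φ) = 0.2184.
σ_h = K_a γ z = 0.2184 × 98.3 × 5.0 = 107.4 psf.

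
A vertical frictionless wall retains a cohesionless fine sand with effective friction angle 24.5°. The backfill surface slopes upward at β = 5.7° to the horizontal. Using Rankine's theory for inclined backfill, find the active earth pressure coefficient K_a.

0.422

K_a = cos β · (cos β − √(cos²β − cos²φ)) / (cos β + √(cos²β − cos²φ)).
cos β = 0.9951, cos φ = 0.9100, √(cos²β − cos²φ) = 0.4026.
K_a = 0.9951 × (0.9951 − 0.4026)/(0.9951 + 0.4026) = 0.4218.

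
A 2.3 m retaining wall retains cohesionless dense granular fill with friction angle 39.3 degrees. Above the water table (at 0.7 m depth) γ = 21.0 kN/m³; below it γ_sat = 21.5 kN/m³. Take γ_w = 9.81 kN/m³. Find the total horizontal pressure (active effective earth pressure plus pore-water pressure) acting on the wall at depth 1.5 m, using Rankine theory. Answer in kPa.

13.2 kPa

K_a = (1 − sin φ)/(1 + sin φ) = 0.2245.
γ' = 21.5 − 9.81 = 11.69 kN/m³.
Effective vertical stress at 1.5 m: σ'_v = 21.0×0.7 + 11.69×0.800 = 24.05 kPa.
σ'_h = K_a σ'_v = 0.2245 × 24.05 = 5.399 kPa; u = γ_w × 0.800 = 7.848 kPa.
Total σ_h = 5.399 + 7.848 = 13.25 kPa.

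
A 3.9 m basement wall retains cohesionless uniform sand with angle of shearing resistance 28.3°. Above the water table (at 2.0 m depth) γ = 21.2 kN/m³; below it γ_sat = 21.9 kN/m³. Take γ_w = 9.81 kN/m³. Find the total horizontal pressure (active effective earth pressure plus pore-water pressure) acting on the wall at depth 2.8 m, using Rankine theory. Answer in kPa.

26.4 kPa

K_a = (1 − sin φ)/(1 + sin φ) = 0.3568.
γ' = 21.9 − 9.81 = 12.09 kN/m³.
Effective vertical stress at 2.8 m: σ'_v = 21.2×2.0 + 12.09×0.800 = 52.07 kPa.
σ'_h = K_a σ'_v = 0.3568 × 52.07 = 18.58 kPa; u = γ_w × 0.800 = 7.848 kPa.
Total σ_h = 18.58 + 7.848 = 26.43 kPa.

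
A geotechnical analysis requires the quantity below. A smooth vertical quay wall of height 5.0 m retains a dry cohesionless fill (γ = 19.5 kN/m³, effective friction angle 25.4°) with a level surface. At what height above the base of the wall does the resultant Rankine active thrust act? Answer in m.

1.67 m

K_a = 0.3996.
The pressure distribution is triangular, so the resultant acts at H/3 above the base = 5.0/3 = 1.667 m.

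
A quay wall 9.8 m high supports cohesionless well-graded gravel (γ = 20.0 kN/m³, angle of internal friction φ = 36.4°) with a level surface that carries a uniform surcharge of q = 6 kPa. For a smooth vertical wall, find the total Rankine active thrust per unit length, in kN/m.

260 kN/m

K_a = tan²(45° − φ/2) = 0.2552.
Soil triangle: ½ K_a γ H² = 0.5×0.2552×20.0×9.8² = 245.1 kN/m.
Surcharge rectangle: K_a q H = 0.2552×6×9.8 = 15.00 kN/m.
Total = 245.1 + 15.00 = 260.1 kN/m.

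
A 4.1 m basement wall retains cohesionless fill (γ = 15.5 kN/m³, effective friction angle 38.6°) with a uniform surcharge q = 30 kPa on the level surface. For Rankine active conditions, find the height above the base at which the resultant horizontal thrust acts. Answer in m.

K_a = 0.2316.
Triangular part P₁ = ½K_aγH² = 30.17 at H/3 = 1.367 m; rectangular part P₂ = K_a q H = 28.49 at H/2 = 2.050 m.
ȳ = (P₁·1.367 + P₂·2.050)/(P₁+P₂) = 1.699 m.

1.70 m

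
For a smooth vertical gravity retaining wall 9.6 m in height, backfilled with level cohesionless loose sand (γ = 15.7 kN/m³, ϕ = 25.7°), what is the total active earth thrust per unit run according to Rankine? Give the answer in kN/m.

K_a = tan²(45° − φ/2) = 0.3950.
P_a = ½ K_a γ H² = 0.5 × 0.3950 × 15.7 × 9.6² = 285.8 kN/m.

286 kN/m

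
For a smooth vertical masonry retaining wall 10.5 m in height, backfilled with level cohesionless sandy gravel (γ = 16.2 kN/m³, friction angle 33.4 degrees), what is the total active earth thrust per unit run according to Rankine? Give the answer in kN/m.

K_a = tan²(45° − φ/2) = 0.2899.
P_a = ½ K_a γ H² = 0.5 × 0.2899 × 16.2 × 10.5² = 258.9 kN/m.

259 kN/m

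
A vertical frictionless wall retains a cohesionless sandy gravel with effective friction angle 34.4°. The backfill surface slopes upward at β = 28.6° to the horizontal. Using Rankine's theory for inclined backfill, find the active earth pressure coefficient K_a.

0.431

K_a = cos β · (cos β − √(cos²β − cos²φ)) / (cos β + √(cos²β − cos²φ)).
cos β = 0.8780, cos φ = 0.8251, √(cos²β − cos²φ) = 0.3001.
K_a = 0.8780 × (0.8780 − 0.3001)/(0.8780 + 0.3001) = 0.4307.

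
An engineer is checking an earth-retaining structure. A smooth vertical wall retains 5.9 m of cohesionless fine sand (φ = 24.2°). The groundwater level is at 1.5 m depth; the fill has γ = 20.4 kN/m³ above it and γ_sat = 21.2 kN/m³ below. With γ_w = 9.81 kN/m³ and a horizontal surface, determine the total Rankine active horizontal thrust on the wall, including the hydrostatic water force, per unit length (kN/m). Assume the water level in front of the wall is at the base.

K_a = tan²(45° − φ/2) = 0.4185.
γ' = 21.2 − 9.81 = 11.39 kN/m³. Depth below WT = 4.4 m.
σ'_h at WT = K_a γ d_w = 12.81 kPa; at base = 12.81 + K_a γ' × 4.4 = 33.78 kPa.
P₁ (0–1.5 m) = ½×12.81×1.5 = 9.605. P₂ (1.5–5.9 m) = ½(12.81+33.78)×4.4 = 102.5.
P_w = ½ γ_w h₂² = 0.5×9.81×4.4² = 94.96. Total = 9.605+102.5+94.96 = 207.1 kN/m.

207 kN/m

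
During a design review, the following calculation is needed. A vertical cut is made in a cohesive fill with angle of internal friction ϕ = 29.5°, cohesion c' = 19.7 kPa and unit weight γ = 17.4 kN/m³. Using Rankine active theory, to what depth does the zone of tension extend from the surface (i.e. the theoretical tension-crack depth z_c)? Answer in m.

3.88 m

K_a = tan²(45° − 29.5°/2) = 0.3401; √K_a = 0.5832.
The active pressure is zero where K_a γ z = 2c√K_a, so z_c = 2c/(γ√K_a) = 2×19.7/(17.4×0.5832) = 3.883 m.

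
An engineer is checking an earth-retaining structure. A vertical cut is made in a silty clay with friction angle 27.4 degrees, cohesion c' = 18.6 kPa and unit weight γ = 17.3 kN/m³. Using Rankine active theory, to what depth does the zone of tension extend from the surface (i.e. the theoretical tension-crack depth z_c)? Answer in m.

3.54 m

K_a = tan²(45° − 27.4°/2) = 0.3697; √K_a = 0.6080.
The active pressure is zero where K_a γ z = 2c√K_a, so z_c = 2c/(γ√K_a) = 2×18.6/(17.3×0.6080) = 3.537 m.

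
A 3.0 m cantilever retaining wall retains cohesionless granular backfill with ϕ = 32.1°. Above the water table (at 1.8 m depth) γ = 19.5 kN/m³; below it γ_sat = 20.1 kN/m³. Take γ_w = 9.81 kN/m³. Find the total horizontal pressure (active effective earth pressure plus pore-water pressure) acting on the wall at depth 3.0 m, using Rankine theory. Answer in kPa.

26.3 kPa

K_a = (1 − sin φ)/(1 + sin φ) = 0.3060.
γ' = 20.1 − 9.81 = 10.29 kN/m³.
Effective vertical stress at 3.0 m: σ'_v = 19.5×1.8 + 10.29×1.20 = 47.45 kPa.
σ'_h = K_a σ'_v = 0.3060 × 47.45 = 14.52 kPa; u = γ_w × 1.20 = 11.77 kPa.
Total σ_h = 14.52 + 11.77 = 26.29 kPa.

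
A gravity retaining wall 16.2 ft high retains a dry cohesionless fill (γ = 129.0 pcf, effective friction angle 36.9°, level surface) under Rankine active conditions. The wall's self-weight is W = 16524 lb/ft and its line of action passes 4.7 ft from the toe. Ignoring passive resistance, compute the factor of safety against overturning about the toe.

3.40

K_a = tan²(45° − 36.9°/2) = 0.2497.
P_a = ½K_aγH² = 0.5×0.2497×129.0×16.2² = 4226 lb/ft, acting at H/3 = 5.400 ft above the base.
Overturning moment M_o = P_a × H/3 = 4226 × 5.400 = 22820.
Resisting moment M_r = W × 4.7 = 16524 × 4.7 = 77660.
FS_overturning = M_r/M_o = 77660/22820 = 3.403.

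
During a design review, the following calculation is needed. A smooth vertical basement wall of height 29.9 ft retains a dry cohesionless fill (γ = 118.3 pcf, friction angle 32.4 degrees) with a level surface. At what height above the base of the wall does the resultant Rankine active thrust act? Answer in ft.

9.97 ft

K_a = 0.3022.
The pressure distribution is triangular, so the resultant acts at H/3 above the base = 29.9/3 = 9.967 ft.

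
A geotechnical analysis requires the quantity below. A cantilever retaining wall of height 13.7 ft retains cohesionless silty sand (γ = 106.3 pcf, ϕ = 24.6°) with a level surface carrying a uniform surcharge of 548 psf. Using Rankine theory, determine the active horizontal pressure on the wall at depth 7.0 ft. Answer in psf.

533 psf

K_a = (1 − sin φ)/(1 + sin φ) = 0.4121.
σ_v = γz + q = 106.3 × 7.0 + 548 = 1292 psf.
σ_h = K_a σ_v = 0.4121 × 1292 = 532.5 psf.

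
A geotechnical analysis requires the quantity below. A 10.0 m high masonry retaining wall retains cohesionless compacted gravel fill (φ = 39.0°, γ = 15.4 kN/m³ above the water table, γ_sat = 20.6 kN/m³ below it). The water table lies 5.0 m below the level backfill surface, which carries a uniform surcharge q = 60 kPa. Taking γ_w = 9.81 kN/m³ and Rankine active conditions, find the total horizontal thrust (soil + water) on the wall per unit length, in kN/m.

K_a = tan²(45° − φ/2) = 0.2275.
γ' = 20.6 − 9.81 = 10.79 kN/m³. h₂ = H − d_w = 5.0 m.
σ'_h: at surface K_a·q = 13.65; at WT K_a(q+γd_w) = 31.17; at base K_a(q+γd_w+γ'h₂) = 43.44 kPa.
P₁ = ½(13.65+31.17)×5.0 = 112.0; P₂ = ½(31.17+43.44)×5.0 = 186.5; P_w = ½γ_w h₂² = 122.6.
Total = 112.0+186.5+122.6 = 421.2 kN/m.

421 kN/m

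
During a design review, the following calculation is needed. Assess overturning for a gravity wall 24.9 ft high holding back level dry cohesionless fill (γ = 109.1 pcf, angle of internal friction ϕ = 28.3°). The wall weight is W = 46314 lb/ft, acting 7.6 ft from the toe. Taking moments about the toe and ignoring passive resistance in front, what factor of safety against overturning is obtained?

K_a = tan²(45° − 28.3°/2) = 0.3568.
P_a = ½K_aγH² = 0.5×0.3568×109.1×24.9² = 12070 lb/ft, acting at H/3 = 8.300 ft above the base.
Overturning moment M_o = P_a × H/3 = 12070 × 8.300 = 100200.
Resisting moment M_r = W × 7.6 = 46314 × 7.6 = 352000.
FS_overturning = M_r/M_o = 352000/100200 = 3.515.

3.51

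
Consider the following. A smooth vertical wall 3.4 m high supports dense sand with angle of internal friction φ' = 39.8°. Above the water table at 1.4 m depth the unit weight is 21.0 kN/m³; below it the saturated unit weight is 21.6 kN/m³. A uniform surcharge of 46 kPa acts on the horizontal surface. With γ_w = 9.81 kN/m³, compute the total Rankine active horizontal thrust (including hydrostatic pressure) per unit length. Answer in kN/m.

K_a = tan²(45° − φ/2) = 0.2194.
γ' = 21.6 − 9.81 = 11.79 kN/m³. h₂ = H − d_w = 2.0 m.
σ'_h: at surface K_a·q = 10.09; at WT K_a(q+γd_w) = 16.55; at base K_a(q+γd_w+γ'h₂) = 21.72 kPa.
P₁ = ½(10.09+16.55)×1.4 = 18.65; P₂ = ½(16.55+21.72)×2.0 = 38.26; P_w = ½γ_w h₂² = 19.62.
Total = 18.65+38.26+19.62 = 76.53 kN/m.

76.5 kN/m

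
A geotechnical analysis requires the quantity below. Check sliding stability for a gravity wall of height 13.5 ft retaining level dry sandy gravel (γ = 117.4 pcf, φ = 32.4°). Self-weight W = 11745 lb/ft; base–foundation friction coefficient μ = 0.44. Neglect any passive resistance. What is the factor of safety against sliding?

1.60

K_a = tan²(45° − 32.4°/2) = 0.3022.
P_a = ½K_aγH² = 0.5×0.3022×117.4×13.5² = 3233 lb/ft, acting at H/3 = 4.500 ft above the base.
FS_sliding = μW / P_a = 0.44×11745 / 3233 = 1.598.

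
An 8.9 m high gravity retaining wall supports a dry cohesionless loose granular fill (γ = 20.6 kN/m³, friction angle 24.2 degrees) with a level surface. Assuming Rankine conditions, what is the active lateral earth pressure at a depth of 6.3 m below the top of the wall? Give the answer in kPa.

54.3 kPa

K_a = (1 − sin φ)/(1 + sin φ) = 0.4185.
σ_h = K_a γ z = 0.4185 × 20.6 × 6.3 = 54.32 kPa.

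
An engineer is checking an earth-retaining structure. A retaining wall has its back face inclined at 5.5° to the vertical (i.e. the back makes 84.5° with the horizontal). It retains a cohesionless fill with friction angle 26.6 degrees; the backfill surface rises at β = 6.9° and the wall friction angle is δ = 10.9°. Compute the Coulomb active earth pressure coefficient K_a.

K_a = sin²(α+φ) / [sin²α · sin(α−δ) · (1 + √{sin(φ+δ)sin(φ−β) / (sin(α−δ)sin(α+β))})²].
With α = 84.5°, φ = 26.6°, δ = 10.9°, β = 6.9°: K_a = 0.4281.

0.428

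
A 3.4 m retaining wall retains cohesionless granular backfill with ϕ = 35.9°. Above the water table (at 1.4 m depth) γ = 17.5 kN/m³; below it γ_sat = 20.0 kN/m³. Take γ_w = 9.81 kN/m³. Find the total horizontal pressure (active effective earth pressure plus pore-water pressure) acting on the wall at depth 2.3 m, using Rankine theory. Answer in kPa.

17.6 kPa

K_a = (1 − sin φ)/(1 + sin φ) = 0.2607.
γ' = 20.0 − 9.81 = 10.19 kN/m³.
Effective vertical stress at 2.3 m: σ'_v = 17.5×1.4 + 10.19×0.900 = 33.67 kPa.
σ'_h = K_a σ'_v = 0.2607 × 33.67 = 8.779 kPa; u = γ_w × 0.900 = 8.829 kPa.
Total σ_h = 8.779 + 8.829 = 17.61 kPa.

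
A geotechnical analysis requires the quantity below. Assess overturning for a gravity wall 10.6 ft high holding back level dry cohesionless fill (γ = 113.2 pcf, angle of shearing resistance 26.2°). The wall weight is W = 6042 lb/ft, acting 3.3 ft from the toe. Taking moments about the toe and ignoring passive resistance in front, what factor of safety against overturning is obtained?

2.29

K_a = tan²(45° − 26.2°/2) = 0.3874.
P_a = ½K_aγH² = 0.5×0.3874×113.2×10.6² = 2464 lb/ft, acting at H/3 = 3.533 ft above the base.
Overturning moment M_o = P_a × H/3 = 2464 × 3.533 = 8706.
Resisting moment M_r = W × 3.3 = 6042 × 3.3 = 19940.
FS_overturning = M_r/M_o = 19940/8706 = 2.290.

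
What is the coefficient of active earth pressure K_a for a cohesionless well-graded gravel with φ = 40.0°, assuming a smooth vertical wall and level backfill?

0.217

K_a = tan²(45° − φ/2) = tan²(25.00°) = 0.2174.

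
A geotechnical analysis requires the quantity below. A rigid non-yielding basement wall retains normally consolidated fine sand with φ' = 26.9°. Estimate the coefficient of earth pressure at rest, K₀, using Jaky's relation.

K₀ = 1 − sin φ' = 1 − sin 26.9° = 0.5476.

0.548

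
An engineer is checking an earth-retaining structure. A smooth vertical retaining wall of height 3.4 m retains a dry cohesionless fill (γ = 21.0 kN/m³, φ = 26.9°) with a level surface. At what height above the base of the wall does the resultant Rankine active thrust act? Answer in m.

K_a = 0.3770.
The pressure distribution is triangular, so the resultant acts at H/3 above the base = 3.4/3 = 1.133 m.

1.13 m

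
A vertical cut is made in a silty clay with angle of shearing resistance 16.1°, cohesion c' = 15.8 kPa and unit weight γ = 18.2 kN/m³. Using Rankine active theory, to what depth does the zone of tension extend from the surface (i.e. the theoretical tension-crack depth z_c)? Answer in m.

K_a = tan²(45° − 16.1°/2) = 0.5658; √K_a = 0.7522.
The active pressure is zero where K_a γ z = 2c√K_a, so z_c = 2c/(γ√K_a) = 2×15.8/(18.2×0.7522) = 2.308 m.

2.31 m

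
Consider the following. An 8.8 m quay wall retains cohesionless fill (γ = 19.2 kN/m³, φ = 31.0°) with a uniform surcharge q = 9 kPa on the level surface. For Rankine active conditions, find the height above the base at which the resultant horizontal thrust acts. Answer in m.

K_a = 0.3201.
Triangular part P₁ = ½K_aγH² = 238.0 at H/3 = 2.933 m; rectangular part P₂ = K_a q H = 25.35 at H/2 = 4.400 m.
ȳ = (P₁·2.933 + P₂·4.400)/(P₁+P₂) = 3.075 m.

3.07 m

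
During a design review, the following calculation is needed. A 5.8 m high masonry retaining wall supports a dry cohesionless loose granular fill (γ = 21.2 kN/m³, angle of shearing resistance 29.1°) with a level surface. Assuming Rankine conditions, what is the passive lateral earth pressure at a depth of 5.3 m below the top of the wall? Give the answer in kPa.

325 kPa

K_p = (1 + sin φ)/(1 − sin φ) = 2.894.
σ_h = K_p γ z = 2.894 × 21.2 × 5.3 = 325.1 kPa.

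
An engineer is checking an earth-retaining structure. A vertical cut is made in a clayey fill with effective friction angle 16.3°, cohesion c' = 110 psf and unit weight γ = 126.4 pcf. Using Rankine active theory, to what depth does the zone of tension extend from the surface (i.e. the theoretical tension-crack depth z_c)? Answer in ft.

K_a = tan²(45° − 16.3°/2) = 0.5617; √K_a = 0.7495.
The active pressure is zero where K_a γ z = 2c√K_a, so z_c = 2c/(γ√K_a) = 2×110/(126.4×0.7495) = 2.322 ft.

2.32 ft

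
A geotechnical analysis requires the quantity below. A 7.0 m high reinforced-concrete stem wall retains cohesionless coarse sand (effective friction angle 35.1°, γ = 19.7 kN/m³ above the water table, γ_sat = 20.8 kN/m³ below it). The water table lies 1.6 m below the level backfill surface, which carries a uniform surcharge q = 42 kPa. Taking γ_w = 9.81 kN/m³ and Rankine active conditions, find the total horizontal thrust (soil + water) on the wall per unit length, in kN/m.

318 kN/m

K_a = tan²(45° − φ/2) = 0.2698.
γ' = 20.8 − 9.81 = 10.99 kN/m³. h₂ = H − d_w = 5.4 m.
σ'_h: at surface K_a·q = 11.33; at WT K_a(q+γd_w) = 19.84; at base K_a(q+γd_w+γ'h₂) = 35.85 kPa.
P₁ = ½(11.33+19.84)×1.6 = 24.94; P₂ = ½(19.84+35.85)×5.4 = 150.4; P_w = ½γ_w h₂² = 143.0.
Total = 24.94+150.4+143.0 = 318.3 kN/m.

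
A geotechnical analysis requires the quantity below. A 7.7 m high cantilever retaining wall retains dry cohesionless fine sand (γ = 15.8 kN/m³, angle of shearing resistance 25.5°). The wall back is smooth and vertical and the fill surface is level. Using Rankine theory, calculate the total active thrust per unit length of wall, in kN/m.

K_a = tan²(45° − φ/2) = 0.3981.
P_a = ½ K_a γ H² = 0.5 × 0.3981 × 15.8 × 7.7² = 186.5 kN/m.

186 kN/m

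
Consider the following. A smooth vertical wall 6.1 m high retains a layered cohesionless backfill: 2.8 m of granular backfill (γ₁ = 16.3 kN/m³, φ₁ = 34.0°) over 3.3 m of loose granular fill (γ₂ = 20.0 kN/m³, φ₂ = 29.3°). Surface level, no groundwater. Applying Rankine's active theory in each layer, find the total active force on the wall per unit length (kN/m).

K_a1 = tan²(45°−34.0°/2) = 0.2827; K_a2 = tan²(45°−29.3°/2) = 0.3428.
Layer 1: σ at base = K_a1 γ₁ h₁ = 12.90 kPa; P₁ = ½×12.90×2.8 = 18.06.
Layer 2: σ_v at top = γ₁h₁ = 45.64; σ_h top = K_a2×45.64 = 15.65; σ_h base = K_a2×(45.64+20.0×3.3) = 38.27.
P₂ = ½(15.65+38.27)×3.3 = 88.97. Total P_a = 18.06+88.97 = 107.0 kN/m.

107 kN/m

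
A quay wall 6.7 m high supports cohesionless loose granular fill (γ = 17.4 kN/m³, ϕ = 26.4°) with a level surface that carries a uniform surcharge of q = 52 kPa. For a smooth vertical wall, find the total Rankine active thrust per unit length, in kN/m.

284 kN/m

K_a = tan²(45° − φ/2) = 0.3844.
Soil triangle: ½ K_a γ H² = 0.5×0.3844×17.4×6.7² = 150.1 kN/m.
Surcharge rectangle: K_a q H = 0.3844×52×6.7 = 133.9 kN/m.
Total = 150.1 + 133.9 = 284.1 kN/m.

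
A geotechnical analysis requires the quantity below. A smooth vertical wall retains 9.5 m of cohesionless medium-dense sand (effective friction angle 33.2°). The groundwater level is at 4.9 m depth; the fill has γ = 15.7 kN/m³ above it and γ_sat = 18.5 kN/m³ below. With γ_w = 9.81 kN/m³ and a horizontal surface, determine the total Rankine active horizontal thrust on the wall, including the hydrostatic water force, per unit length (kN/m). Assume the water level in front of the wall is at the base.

K_a = tan²(45° − φ/2) = 0.2924.
γ' = 18.5 − 9.81 = 8.690 kN/m³. Depth below WT = 4.6 m.
σ'_h at WT = K_a γ d_w = 22.49 kPa; at base = 22.49 + K_a γ' × 4.6 = 34.18 kPa.
P₁ (0–4.9 m) = ½×22.49×4.9 = 55.10. P₂ (4.9–9.5 m) = ½(22.49+34.18)×4.6 = 130.3.
P_w = ½ γ_w h₂² = 0.5×9.81×4.6² = 103.8. Total = 55.10+130.3+103.8 = 289.2 kN/m.

289 kN/m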